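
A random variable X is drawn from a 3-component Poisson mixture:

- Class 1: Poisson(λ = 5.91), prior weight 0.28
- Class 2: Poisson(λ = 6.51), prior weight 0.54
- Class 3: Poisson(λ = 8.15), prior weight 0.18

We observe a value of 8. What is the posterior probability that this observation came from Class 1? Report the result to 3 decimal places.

0.239

The responsibility of component k is π_k f_k(x) divided by Σ_j π_j f_j(x).
Component likelihoods at x = 8:
  p_1 = e^(−5.91)·5.91^8/8! = 0.100115
  p_2 = e^(−6.51)·6.51^8/8! = 0.119089
  p_3 = e^(−8.15)·8.15^8/8! = 0.139393
Weight by the priors:
  π_1·p_1 = 0.28 × 0.100115 = 0.0280322
  π_2·p_2 = 0.54 × 0.119089 = 0.0643079
  π_3·p_3 = 0.18 × 0.139393 = 0.0250907
Sum: 0.0280322 + 0.0643079 + 0.0250907 = 0.117431
P(Class 1 | the observation) = 0.0280322 / 0.117431 ≈ 0.239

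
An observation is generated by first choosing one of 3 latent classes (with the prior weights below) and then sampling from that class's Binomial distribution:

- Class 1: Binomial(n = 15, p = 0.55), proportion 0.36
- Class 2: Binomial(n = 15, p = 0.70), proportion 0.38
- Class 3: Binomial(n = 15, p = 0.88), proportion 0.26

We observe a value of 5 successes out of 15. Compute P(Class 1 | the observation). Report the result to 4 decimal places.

0.9424

Apply Bayes' rule: the posterior for each component is proportional to its prior times its likelihood at x.
Evaluate each component's likelihood at the observed value:
  f_1 = 0.0514629
  f_2 = 0.00298029
  f_3 = 9.81253e-07
Weight by the priors:
  w_1·f_1 = 0.36 × 0.0514629 = 0.0185266
  w_2·f_2 = 0.38 × 0.00298029 = 0.00113251
  w_3·f_3 = 0.26 × 9.81253e-07 = 2.55126e-07
Evidence: 0.0185266 + 0.00113251 + 2.55126e-07 = 0.0196594
P(Class 1 | data) = 0.0185266 / 0.0196594 ≈ 0.9424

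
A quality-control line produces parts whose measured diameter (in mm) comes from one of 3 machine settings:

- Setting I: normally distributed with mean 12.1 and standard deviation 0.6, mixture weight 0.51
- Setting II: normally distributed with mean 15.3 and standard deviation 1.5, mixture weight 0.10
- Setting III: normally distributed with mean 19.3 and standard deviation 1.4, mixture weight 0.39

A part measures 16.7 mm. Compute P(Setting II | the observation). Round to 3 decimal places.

P(component k | x) = π_k·f_k(x) / marginal(x), where marginal(x) = Σ_j π_j·f_j(x).
Evaluate each component's likelihood at the observed value:
  f_I = 1.14637e-13
  f_II = 0.172052
  f_III = 0.0507979
Multiply by the mixture weights:
  π_I·f_I = 0.51 × 1.14637e-13 = 5.84651e-14
  π_II·f_II = 0.10 × 0.172052 = 0.0172052
  π_III·f_III = 0.39 × 0.0507979 = 0.0198112
Evidence: 5.84651e-14 + 0.0172052 + 0.0198112 = 0.0370164
So the posterior for Setting II is 0.0172052 / 0.0370164 ≈ 0.465.

0.465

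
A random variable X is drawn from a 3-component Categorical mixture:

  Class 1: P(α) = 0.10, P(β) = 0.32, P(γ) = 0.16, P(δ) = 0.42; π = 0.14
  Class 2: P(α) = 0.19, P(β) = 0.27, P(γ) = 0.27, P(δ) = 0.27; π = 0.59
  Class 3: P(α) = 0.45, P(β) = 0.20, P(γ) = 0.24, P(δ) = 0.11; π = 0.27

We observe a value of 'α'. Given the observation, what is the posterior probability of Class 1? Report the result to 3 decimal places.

The responsibility of component k is π_k f_k(x) divided by Σ_j π_j f_j(x).
Evaluate each component's likelihood at the observed value:
  f_1 = 0.1
  f_2 = 0.19
  f_3 = 0.45
Prior × likelihood for each component:
  π_1·f_1 = 0.14 × 0.1 = 0.014
  π_2·f_2 = 0.59 × 0.19 = 0.1121
  π_3·f_3 = 0.27 × 0.45 = 0.1215
Evidence: 0.014 + 0.1121 + 0.1215 = 0.2476
P(Class 1 | the observation) = 0.014 / 0.2476 ≈ 0.057

0.057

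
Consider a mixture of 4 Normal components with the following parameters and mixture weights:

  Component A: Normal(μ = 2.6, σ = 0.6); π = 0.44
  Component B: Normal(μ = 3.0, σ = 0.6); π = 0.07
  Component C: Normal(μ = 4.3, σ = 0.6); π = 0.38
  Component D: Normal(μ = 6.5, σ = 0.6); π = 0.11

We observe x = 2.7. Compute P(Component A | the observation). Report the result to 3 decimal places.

0.857

By Bayes' theorem, P(k | x) = π_k f_k(x) / Σ_j π_j f_j(x).
Normal densities:
  p_A = 0.655733
  p_B = 0.586776
  p_C = 0.0189933
  p_D = 1.29641e-09
Weight by the priors:
  π_A·p_A = 0.44 × 0.655733 = 0.288522
  π_B·p_B = 0.07 × 0.586776 = 0.0410743
  π_C·p_C = 0.38 × 0.0189933 = 0.00721746
  π_D·p_D = 0.11 × 1.29641e-09 = 1.42605e-10
Evidence: 0.288522 + 0.0410743 + 0.00721746 + 1.42605e-10 = 0.336814
P(Component A | 2.7) ≈ 0.857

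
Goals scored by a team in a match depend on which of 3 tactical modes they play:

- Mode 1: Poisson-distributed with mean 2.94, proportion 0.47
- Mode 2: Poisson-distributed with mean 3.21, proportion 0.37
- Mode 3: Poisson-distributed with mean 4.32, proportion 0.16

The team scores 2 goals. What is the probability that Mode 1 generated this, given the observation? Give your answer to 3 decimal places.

0.526

By Bayes' theorem, P(k | x) = π_k f_k(x) / Σ_j π_j f_j(x).
Evaluate each component's likelihood at the observed value:
  p_1 = 0.228475
  p_2 = 0.207919
  p_3 = 0.124104
Prior × likelihood for each component:
  π_1·p_1 = 0.47 × 0.228475 = 0.107383
  π_2·p_2 = 0.37 × 0.207919 = 0.0769301
  π_3·p_3 = 0.16 × 0.124104 = 0.0198566
Marginal: 0.107383 + 0.0769301 + 0.0198566 = 0.20417
Responsibility of Mode 1: 0.107383 / 0.20417 ≈ 0.526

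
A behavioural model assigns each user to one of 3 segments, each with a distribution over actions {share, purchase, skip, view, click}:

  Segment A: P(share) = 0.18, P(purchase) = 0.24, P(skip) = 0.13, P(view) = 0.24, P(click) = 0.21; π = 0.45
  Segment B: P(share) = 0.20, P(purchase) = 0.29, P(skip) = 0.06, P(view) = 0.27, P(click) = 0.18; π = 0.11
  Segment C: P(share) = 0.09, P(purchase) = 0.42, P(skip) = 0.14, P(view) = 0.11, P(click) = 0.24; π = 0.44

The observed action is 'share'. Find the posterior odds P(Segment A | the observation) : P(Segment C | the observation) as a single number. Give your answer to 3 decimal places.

2.045

Posterior odds = (w_i f_i(x)) / (w_j f_j(x)); the normalising sum cancels.
Component likelihoods at x = 'share':
  L_A = P(share | comp) = 0.18
  L_B = P(share | comp) = 0.20
  L_C = P(share | comp) = 0.09
Odds = (0.45/0.44) × (0.18/0.09) = 1.02273 × 2 ≈ 2.045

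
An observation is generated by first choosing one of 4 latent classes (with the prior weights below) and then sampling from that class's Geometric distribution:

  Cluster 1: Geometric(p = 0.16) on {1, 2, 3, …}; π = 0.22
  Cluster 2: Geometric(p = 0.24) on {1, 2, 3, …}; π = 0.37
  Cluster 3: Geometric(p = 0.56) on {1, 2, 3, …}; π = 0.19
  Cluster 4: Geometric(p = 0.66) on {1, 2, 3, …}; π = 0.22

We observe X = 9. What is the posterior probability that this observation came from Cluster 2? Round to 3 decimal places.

0.526

P(component k | x) = π_k·f_k(x) / marginal(x), where marginal(x) = Σ_j π_j·f_j(x).
Component likelihoods at x = 9:
  f_1 = 0.16·(1−0.16)^8 = 0.16·0.247876 = 0.0396601
  f_2 = 0.24·(1−0.24)^8 = 0.24·0.111303 = 0.0267128
  f_3 = 0.56·(1−0.56)^8 = 0.56·0.00140482 = 0.000786701
  f_4 = 0.66·(1−0.66)^8 = 0.66·0.000178579 = 0.000117862
Weight by the priors:
  π_1·f_1 = 0.22 × 0.0396601 = 0.00872523
  π_2·f_2 = 0.37 × 0.0267128 = 0.00988375
  π_3·f_3 = 0.19 × 0.000786701 = 0.000149473
  π_4·f_4 = 0.22 × 0.000117862 = 2.59297e-05
Denominator: 0.00872523 + 0.00988375 + 0.000149473 + 2.59297e-05 = 0.0187844
So the posterior for Cluster 2 is 0.00988375 / 0.0187844 ≈ 0.526.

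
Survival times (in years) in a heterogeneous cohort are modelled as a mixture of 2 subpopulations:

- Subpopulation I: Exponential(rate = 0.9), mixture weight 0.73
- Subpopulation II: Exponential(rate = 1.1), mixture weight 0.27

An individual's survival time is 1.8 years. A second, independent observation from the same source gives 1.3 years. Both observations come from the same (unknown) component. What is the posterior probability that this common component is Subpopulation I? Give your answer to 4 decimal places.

Apply Bayes' rule: the posterior for each component is proportional to its prior times its likelihood at x.
Since both observations come from the same component, the likelihood for component k is f_k(x₁)·f_k(x₂).
  f_I = [0.178109] × [0.27933] = 0.0497512
  f_II = [0.151876] × [0.26324] = 0.0399799
Multiply by the mixture weights:
  P(Z=I)·f_I = 0.73 × 0.0497512 = 0.0363184
  P(Z=II)·f_II = 0.27 × 0.0399799 = 0.0107946
Evidence: 0.0363184 + 0.0107946 = 0.0471129
P(Subpopulation I | x₁, x₂) = 0.0363184 / 0.0471129 ≈ 0.7709

0.7709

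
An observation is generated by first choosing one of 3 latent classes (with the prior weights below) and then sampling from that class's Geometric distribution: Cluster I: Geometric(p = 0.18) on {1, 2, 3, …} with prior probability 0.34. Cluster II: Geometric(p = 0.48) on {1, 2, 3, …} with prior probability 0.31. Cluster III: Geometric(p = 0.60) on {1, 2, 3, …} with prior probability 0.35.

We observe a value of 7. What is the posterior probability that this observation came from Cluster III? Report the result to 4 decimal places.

Posterior ∝ prior × likelihood, so P(k | x) ∝ P(Z=k) f_k(x); normalise over all components.
Geometric probabilities:
  f_I = 0.0547212
  f_II = 0.00948989
  f_III = 0.0024576
Prior × likelihood for each component:
  P(Z=I)·f_I = 0.34 × 0.0547212 = 0.0186052
  P(Z=II)·f_II = 0.31 × 0.00948989 = 0.00294187
  P(Z=III)·f_III = 0.35 × 0.0024576 = 0.00086016
Marginal: 0.0186052 + 0.00294187 + 0.00086016 = 0.0224072
So the posterior for Cluster III is 0.00086016 / 0.0224072 ≈ 0.0384.

0.0384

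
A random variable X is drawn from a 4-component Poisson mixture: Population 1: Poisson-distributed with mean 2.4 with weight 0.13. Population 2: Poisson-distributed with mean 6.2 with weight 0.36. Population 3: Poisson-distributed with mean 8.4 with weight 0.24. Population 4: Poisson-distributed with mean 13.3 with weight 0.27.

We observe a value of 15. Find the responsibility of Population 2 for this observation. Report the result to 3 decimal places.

By Bayes' theorem, P(k | x) = w_k f_k(x) / Σ_j w_j f_j(x).
Component likelihoods at x = 15:
  p_1 = 3.50237e-08
  p_2 = 0.0011933
  p_3 = 0.0125781
  p_4 = 0.0922908
Weight by the priors:
  w_1·p_1 = 0.13 × 3.50237e-08 = 4.55308e-09
  w_2·p_2 = 0.36 × 0.0011933 = 0.000429588
  w_3·p_3 = 0.24 × 0.0125781 = 0.00301875
  w_4·p_4 = 0.27 × 0.0922908 = 0.0249185
Sum: 4.55308e-09 + 0.000429588 + 0.00301875 + 0.0249185 = 0.0283669
P(Population 2 | data) = 0.000429588 / 0.0283669 ≈ 0.015

0.015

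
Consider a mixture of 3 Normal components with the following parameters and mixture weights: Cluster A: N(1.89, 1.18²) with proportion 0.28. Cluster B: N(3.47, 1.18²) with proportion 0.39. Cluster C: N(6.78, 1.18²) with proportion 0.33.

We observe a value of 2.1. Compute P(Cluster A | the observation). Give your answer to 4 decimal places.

The responsibility of component k is π_k f_k(x) divided by Σ_j π_j f_j(x).
Normal densities:
  f_A = (1/(1.18·√(2π)))·exp(−(2.1−1.89)²/(2·1.18²)) = 0.338087·exp(-0.01584) = 0.332775
  f_B = (1/(1.18·√(2π)))·exp(−(2.1−3.47)²/(2·1.18²)) = 0.338087·exp(-0.67398) = 0.172315
  f_C = (1/(1.18·√(2π)))·exp(−(2.1−6.78)²/(2·1.18²)) = 0.338087·exp(-7.86498) = 0.000129811
Multiply by the mixture weights:
  π_A·f_A = 0.28 × 0.332775 = 0.093177
  π_B·f_B = 0.39 × 0.172315 = 0.0672027
  π_C·f_C = 0.33 × 0.000129811 = 4.28375e-05
Normaliser: 0.093177 + 0.0672027 + 4.28375e-05 = 0.160423
P(Cluster A | x) = 0.093177 / 0.160423 ≈ 0.5808

0.5808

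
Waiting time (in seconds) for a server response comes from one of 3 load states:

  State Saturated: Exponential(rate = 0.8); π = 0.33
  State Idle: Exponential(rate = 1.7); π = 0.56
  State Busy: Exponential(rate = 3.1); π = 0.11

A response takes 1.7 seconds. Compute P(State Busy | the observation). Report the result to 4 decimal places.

0.0143

Apply Bayes' rule: the posterior for each component is proportional to its prior times its likelihood at x.
Exponential densities:
  f_Saturated = 0.205329
  f_Idle = 0.0944796
  f_Busy = 0.0159452
Weight by the priors:
  π_Saturated·f_Saturated = 0.33 × 0.205329 = 0.0677584
  π_Idle·f_Idle = 0.56 × 0.0944796 = 0.0529086
  π_Busy·f_Busy = 0.11 × 0.0159452 = 0.00175397
Denominator: 0.0677584 + 0.0529086 + 0.00175397 = 0.122421
Responsibility of State Busy: 0.00175397 / 0.122421 ≈ 0.0143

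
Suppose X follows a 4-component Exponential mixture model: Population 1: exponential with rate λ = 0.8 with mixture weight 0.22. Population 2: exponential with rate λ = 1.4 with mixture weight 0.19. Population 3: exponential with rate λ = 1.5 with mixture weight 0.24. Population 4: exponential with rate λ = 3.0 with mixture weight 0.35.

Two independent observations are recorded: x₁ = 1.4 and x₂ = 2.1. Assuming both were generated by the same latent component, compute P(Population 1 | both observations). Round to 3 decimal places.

0.601

Apply Bayes' rule: the posterior for each component is proportional to its prior times its likelihood at x.
Since both observations come from the same component, the likelihood for component k is f_k(x₁)·f_k(x₂).
  p_1 = [0.8·e^(−0.8·1.4) = 0.8·e^(−1.1200) = 0.261024] × [0.149099] = 0.0389184
  p_2 = [1.4·e^(−1.4·1.4) = 1.4·e^(−1.9600) = 0.197202] × [0.074012] = 0.0145953
  p_3 = [1.5·e^(−1.5·1.4) = 1.5·e^(−2.1000) = 0.183685] × [0.0642782] = 0.0118069
  p_4 = [3.0·e^(−3.0·1.4) = 3.0·e^(−4.2000) = 0.0449867] × [0.00550891] = 0.000247828
Multiply by the mixture weights:
  π_1·p_1 = 0.22 × 0.0389184 = 0.00856206
  π_2·p_2 = 0.19 × 0.0145953 = 0.00277311
  π_3·p_3 = 0.24 × 0.0118069 = 0.00283366
  π_4·p_4 = 0.35 × 0.000247828 = 8.67398e-05
Marginal: 0.00856206 + 0.00277311 + 0.00283366 + 8.67398e-05 = 0.0142556
So the posterior for Population 1 is 0.00856206 / 0.0142556 ≈ 0.601.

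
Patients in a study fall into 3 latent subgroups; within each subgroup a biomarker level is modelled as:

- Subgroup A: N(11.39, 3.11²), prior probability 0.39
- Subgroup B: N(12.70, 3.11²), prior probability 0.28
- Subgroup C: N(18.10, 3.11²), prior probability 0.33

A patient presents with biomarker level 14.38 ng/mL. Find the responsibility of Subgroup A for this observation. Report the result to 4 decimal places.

P(component k | x) = π_k·f_k(x) / marginal(x), where marginal(x) = Σ_j π_j·f_j(x).
Evaluate each component's likelihood at the observed value:
  f_A = (1/(3.11·√(2π)))·exp(−(14.38−11.39)²/(2·3.11²)) = 0.128277·exp(-0.46216) = 0.0808047
  f_B = (1/(3.11·√(2π)))·exp(−(14.38−12.70)²/(2·3.11²)) = 0.128277·exp(-0.14590) = 0.110862
  f_C = (1/(3.11·√(2π)))·exp(−(14.38−18.10)²/(2·3.11²)) = 0.128277·exp(-0.71538) = 0.0627286
Prior × likelihood for each component:
  π_A·f_A = 0.39 × 0.0808047 = 0.0315138
  π_B·f_B = 0.28 × 0.110862 = 0.0310415
  π_C·f_C = 0.33 × 0.0627286 = 0.0207004
Marginal: 0.0315138 + 0.0310415 + 0.0207004 = 0.0832557
P(Subgroup A | x) = 0.0315138 / 0.0832557 ≈ 0.3785

0.3785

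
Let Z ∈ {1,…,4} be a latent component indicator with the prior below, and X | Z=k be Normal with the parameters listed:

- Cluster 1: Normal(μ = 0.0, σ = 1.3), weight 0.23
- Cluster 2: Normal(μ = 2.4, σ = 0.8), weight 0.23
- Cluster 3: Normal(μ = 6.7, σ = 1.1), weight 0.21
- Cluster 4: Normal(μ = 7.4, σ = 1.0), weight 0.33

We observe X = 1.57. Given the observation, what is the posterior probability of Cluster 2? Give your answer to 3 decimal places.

0.663

The responsibility of component k is π_k f_k(x) divided by Σ_j π_j f_j(x).
Normal densities:
  f_1 = (1/(1.3·√(2π)))·exp(−(1.57−0.0)²/(2·1.3²)) = 0.306879·exp(-0.72926) = 0.147997
  f_2 = (1/(0.8·√(2π)))·exp(−(1.57−2.4)²/(2·0.8²)) = 0.498678·exp(-0.53820) = 0.291126
  f_3 = (1/(1.1·√(2π)))·exp(−(1.57−6.7)²/(2·1.1²)) = 0.362675·exp(-10.87475) = 6.86551e-06
  f_4 = (1/(1.0·√(2π)))·exp(−(1.57−7.4)²/(2·1.0²)) = 0.398942·exp(-16.99445) = 1.66079e-08
Unnormalised posteriors:
  π_1·f_1 = 0.23 × 0.147997 = 0.0340393
  π_2·f_2 = 0.23 × 0.291126 = 0.066959
  π_3·f_3 = 0.21 × 6.86551e-06 = 1.44176e-06
  π_4·f_4 = 0.33 × 1.66079e-08 = 5.4806e-09
Marginal: 0.0340393 + 0.066959 + 1.44176e-06 + 5.4806e-09 = 0.101
So the posterior for Cluster 2 is 0.066959 / 0.101 ≈ 0.663.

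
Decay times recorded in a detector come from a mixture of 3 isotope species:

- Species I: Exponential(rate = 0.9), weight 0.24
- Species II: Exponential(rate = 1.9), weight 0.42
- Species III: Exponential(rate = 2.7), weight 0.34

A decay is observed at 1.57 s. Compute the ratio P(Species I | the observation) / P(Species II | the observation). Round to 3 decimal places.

1.301

The posterior odds equal the prior odds times the likelihood ratio: (P(Z=i)/P(Z=j))·(f_i(x)/f_j(x)).
Component likelihoods at x = 1.57 s:
  p_I = 0.219071
  p_II = 0.0962173
  p_III = 0.0389394
Odds = (0.24/0.42) × (0.219071/0.0962173) = 0.571429 × 2.27683 ≈ 1.301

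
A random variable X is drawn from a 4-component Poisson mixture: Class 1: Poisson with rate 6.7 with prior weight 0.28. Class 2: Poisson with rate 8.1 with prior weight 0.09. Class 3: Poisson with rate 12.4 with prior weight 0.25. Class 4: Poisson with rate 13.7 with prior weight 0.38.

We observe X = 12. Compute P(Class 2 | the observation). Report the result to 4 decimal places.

0.0585

The responsibility of component k is w_k f_k(x) divided by Σ_j w_j f_j(x).
Poisson probabilities:
  p_1 = e^(−6.7)·6.7^12/12! = 0.0210275
  p_2 = e^(−8.1)·8.1^12/12! = 0.0505473
  p_3 = e^(−12.4)·12.4^12/12! = 0.113624
  p_4 = e^(−13.7)·13.7^12/12! = 0.102441
Unnormalised posteriors:
  w_1·p_1 = 0.28 × 0.0210275 = 0.0058877
  w_2·p_2 = 0.09 × 0.0505473 = 0.00454926
  w_3·p_3 = 0.25 × 0.113624 = 0.0284061
  w_4·p_4 = 0.38 × 0.102441 = 0.0389277
Sum: 0.0058877 + 0.00454926 + 0.0284061 + 0.0389277 = 0.0777708
So the posterior for Class 2 is 0.00454926 / 0.0777708 ≈ 0.0585.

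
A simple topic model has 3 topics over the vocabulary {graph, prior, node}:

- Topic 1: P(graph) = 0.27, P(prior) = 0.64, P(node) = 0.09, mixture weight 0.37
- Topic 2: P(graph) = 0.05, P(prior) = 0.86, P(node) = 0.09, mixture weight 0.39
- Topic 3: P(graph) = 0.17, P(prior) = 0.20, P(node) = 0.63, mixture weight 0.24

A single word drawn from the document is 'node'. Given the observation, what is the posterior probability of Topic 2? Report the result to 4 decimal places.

Posterior ∝ prior × likelihood, so P(k | x) ∝ π_k f_k(x); normalise over all components.
Component likelihoods at x = 'node':
  L_1 = 0.09
  L_2 = 0.09
  L_3 = 0.63
Unnormalised posteriors:
  π_1·L_1 = 0.37 × 0.09 = 0.0333
  π_2·L_2 = 0.39 × 0.09 = 0.0351
  π_3·L_3 = 0.24 × 0.63 = 0.1512
Denominator: 0.0333 + 0.0351 + 0.1512 = 0.2196
Responsibility of Topic 2: 0.0351 / 0.2196 ≈ 0.1598

0.1598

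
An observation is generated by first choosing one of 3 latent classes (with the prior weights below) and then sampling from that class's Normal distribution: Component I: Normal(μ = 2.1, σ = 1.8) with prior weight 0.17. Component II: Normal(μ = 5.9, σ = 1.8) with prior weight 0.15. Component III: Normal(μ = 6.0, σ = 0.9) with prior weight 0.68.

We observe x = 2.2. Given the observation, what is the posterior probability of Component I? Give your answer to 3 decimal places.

0.903

The responsibility of component k is w_k f_k(x) divided by Σ_j w_j f_j(x).
Evaluate each component's likelihood at the observed value:
  p_I = (1/(1.8·√(2π)))·exp(−(2.2−2.1)²/(2·1.8²)) = 0.221635·exp(-0.00154) = 0.221293
  p_II = (1/(1.8·√(2π)))·exp(−(2.2−5.9)²/(2·1.8²)) = 0.221635·exp(-2.11265) = 0.0267993
  p_III = (1/(0.9·√(2π)))·exp(−(2.2−6.0)²/(2·0.9²)) = 0.443269·exp(-8.91358) = 5.96415e-05
Unnormalised posteriors:
  w_I·p_I = 0.17 × 0.221293 = 0.0376198
  w_II·p_II = 0.15 × 0.0267993 = 0.00401989
  w_III·p_III = 0.68 × 5.96415e-05 = 4.05562e-05
Normaliser: 0.0376198 + 0.00401989 + 4.05562e-05 = 0.0416802
Responsibility of Component I: 0.0376198 / 0.0416802 ≈ 0.903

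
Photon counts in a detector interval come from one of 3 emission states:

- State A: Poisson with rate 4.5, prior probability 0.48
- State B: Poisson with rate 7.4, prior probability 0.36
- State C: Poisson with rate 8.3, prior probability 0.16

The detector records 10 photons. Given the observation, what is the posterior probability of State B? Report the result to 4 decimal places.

0.5757

P(component k | x) = w_k·f_k(x) / marginal(x), where marginal(x) = Σ_j w_j·f_j(x).
Evaluate each component's likelihood at the observed value:
  p_A = e^(−4.5)·4.5^10/10! = 0.0104241
  p_B = e^(−7.4)·7.4^10/10! = 0.0829421
  p_C = e^(−8.3)·8.3^10/10! = 0.106261
Weight by the priors:
  w_A·p_A = 0.48 × 0.0104241 = 0.00500355
  w_B·p_B = 0.36 × 0.0829421 = 0.0298592
  w_C·p_C = 0.16 × 0.106261 = 0.0170018
Marginal: 0.00500355 + 0.0298592 + 0.0170018 = 0.0518645
P(State B | x) = 0.0298592 / 0.0518645 ≈ 0.5757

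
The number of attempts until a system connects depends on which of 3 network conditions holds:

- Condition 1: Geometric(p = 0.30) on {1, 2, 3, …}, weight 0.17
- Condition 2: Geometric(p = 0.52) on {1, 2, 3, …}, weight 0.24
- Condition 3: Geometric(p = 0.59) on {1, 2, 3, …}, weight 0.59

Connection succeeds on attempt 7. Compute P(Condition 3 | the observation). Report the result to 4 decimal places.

By Bayes' theorem, P(k | x) = w_k f_k(x) / Σ_j w_j f_j(x).
Evaluate each component's likelihood at the observed value:
  p_1 = 0.0352947
  p_2 = 0.00635991
  p_3 = 0.00280256
Unnormalised posteriors:
  w_1·p_1 = 0.17 × 0.0352947 = 0.0060001
  w_2·p_2 = 0.24 × 0.00635991 = 0.00152638
  w_3·p_3 = 0.59 × 0.00280256 = 0.00165351
Denominator: 0.0060001 + 0.00152638 + 0.00165351 = 0.00917999
P(Condition 3 | 7) ≈ 0.1801

0.1801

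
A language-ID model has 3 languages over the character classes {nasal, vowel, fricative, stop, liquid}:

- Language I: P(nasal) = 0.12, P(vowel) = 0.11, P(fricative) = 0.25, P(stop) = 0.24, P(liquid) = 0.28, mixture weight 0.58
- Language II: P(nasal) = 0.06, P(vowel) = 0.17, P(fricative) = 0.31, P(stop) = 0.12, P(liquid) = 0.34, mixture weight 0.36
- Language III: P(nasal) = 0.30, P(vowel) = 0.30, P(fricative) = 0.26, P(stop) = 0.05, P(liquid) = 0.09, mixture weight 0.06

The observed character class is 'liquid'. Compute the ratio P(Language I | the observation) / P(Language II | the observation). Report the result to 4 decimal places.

Posterior odds = (P(Z=i) f_i(x)) / (P(Z=j) f_j(x)); the normalising sum cancels.
Component likelihoods at x = 'liquid':
  p_I = P(liquid | comp) = 0.28
  p_II = P(liquid | comp) = 0.34
  p_III = P(liquid | comp) = 0.09
Posterior odds = (P(Z=I)·p_I) / (P(Z=II)·p_II) = (0.58·0.28) / (0.36·0.34) = 0.1624 / 0.1224 ≈ 1.3268

1.3268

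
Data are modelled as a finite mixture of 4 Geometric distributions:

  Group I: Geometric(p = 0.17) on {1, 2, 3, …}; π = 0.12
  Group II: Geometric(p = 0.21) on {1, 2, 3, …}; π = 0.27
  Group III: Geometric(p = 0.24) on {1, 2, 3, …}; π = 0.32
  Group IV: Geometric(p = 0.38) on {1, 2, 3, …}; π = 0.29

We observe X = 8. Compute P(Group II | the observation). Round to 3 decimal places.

By Bayes' theorem, P(k | x) = π_k f_k(x) / Σ_j π_j f_j(x).
Geometric probabilities:
  f_I = 0.17·(1−0.17)^7 = 0.17·0.271361 = 0.0461313
  f_II = 0.21·(1−0.21)^7 = 0.21·0.192039 = 0.0403282
  f_III = 0.24·(1−0.24)^7 = 0.24·0.146452 = 0.0351485
  f_IV = 0.38·(1−0.38)^7 = 0.38·0.0352161 = 0.0133821
Prior × likelihood for each component:
  π_I·f_I = 0.12 × 0.0461313 = 0.00553575
  π_II·f_II = 0.27 × 0.0403282 = 0.0108886
  π_III·f_III = 0.32 × 0.0351485 = 0.0112475
  π_IV·f_IV = 0.29 × 0.0133821 = 0.00388082
Denominator: 0.00553575 + 0.0108886 + 0.0112475 + 0.00388082 = 0.0315527
Responsibility of Group II: 0.0108886 / 0.0315527 ≈ 0.345

0.345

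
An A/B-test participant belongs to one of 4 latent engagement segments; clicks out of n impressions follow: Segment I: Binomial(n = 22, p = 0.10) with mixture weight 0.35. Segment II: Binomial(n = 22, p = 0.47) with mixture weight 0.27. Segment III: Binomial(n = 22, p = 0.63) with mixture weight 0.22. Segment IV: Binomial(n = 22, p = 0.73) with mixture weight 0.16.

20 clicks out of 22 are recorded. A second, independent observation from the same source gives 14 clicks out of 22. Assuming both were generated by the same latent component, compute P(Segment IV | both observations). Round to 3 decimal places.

0.823

The responsibility of component k is π_k f_k(x) divided by Σ_j π_j f_j(x).
Since both observations come from the same component, the likelihood for component k is f_k(x₁)·f_k(x₂).
  f_I = [C(22,20)·0.10^20·0.90^2 = 231·1e-20·0.81 = 1.8711e-18] × [1.3765e-09] = 2.57558e-27
  f_II = [C(22,20)·0.47^20·0.53^2 = 231·2.76667e-07·0.2809 = 1.79523e-05] × [0.0510993] = 9.17351e-07
  f_III = [C(22,20)·0.63^20·0.37^2 = 231·9.70088e-05·0.1369 = 0.0030678] × [0.174269] = 0.000534621
  f_IV = [C(22,20)·0.73^20·0.27^2 = 231·0.00184696·0.0729 = 0.0311026] × [0.110222] = 0.00342819
Weight by the priors:
  π_I·f_I = 0.35 × 2.57558e-27 = 9.01452e-28
  π_II·f_II = 0.27 × 9.17351e-07 = 2.47685e-07
  π_III·f_III = 0.22 × 0.000534621 = 0.000117617
  π_IV·f_IV = 0.16 × 0.00342819 = 0.00054851
Normaliser: 9.01452e-28 + 2.47685e-07 + 0.000117617 + 0.00054851 = 0.000666374
P(Segment IV | x) ≈ 0.823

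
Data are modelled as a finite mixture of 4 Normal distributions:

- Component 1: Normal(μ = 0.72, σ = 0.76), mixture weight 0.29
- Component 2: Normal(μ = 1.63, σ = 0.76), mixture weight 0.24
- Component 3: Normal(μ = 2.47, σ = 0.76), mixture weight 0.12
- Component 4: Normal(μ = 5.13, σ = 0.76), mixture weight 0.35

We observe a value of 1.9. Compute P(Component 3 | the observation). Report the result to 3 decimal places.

Apply Bayes' rule: the posterior for each component is proportional to its prior times its likelihood at x.
Component likelihoods at x = 1.9:
  f_1 = (1/(0.76·√(2π)))·exp(−(1.9−0.72)²/(2·0.76²)) = 0.524924·exp(-1.20533) = 0.157263
  f_2 = (1/(0.76·√(2π)))·exp(−(1.9−1.63)²/(2·0.76²)) = 0.524924·exp(-0.06311) = 0.492822
  f_3 = (1/(0.76·√(2π)))·exp(−(1.9−2.47)²/(2·0.76²)) = 0.524924·exp(-0.28125) = 0.396233
  f_4 = (1/(0.76·√(2π)))·exp(−(1.9−5.13)²/(2·0.76²)) = 0.524924·exp(-9.03125) = 6.27877e-05
Multiply by the mixture weights:
  π_1·f_1 = 0.29 × 0.157263 = 0.0456063
  π_2·f_2 = 0.24 × 0.492822 = 0.118277
  π_3·f_3 = 0.12 × 0.396233 = 0.047548
  π_4·f_4 = 0.35 × 6.27877e-05 = 2.19757e-05
Evidence: 0.0456063 + 0.118277 + 0.047548 + 2.19757e-05 = 0.211454
Responsibility of Component 3: 0.047548 / 0.211454 ≈ 0.225

0.225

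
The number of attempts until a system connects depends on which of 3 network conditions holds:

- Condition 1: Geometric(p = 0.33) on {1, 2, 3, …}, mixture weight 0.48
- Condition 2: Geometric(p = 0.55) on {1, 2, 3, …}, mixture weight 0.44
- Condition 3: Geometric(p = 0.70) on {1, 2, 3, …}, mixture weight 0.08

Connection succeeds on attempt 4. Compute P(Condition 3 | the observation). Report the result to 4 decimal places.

P(component k | x) = π_k·f_k(x) / marginal(x), where marginal(x) = Σ_j π_j·f_j(x).
Geometric probabilities:
  L_1 = 0.33·(1−0.33)^3 = 0.33·0.300763 = 0.0992518
  L_2 = 0.55·(1−0.55)^3 = 0.55·0.091125 = 0.0501187
  L_3 = 0.70·(1−0.70)^3 = 0.70·0.027 = 0.0189
Prior × likelihood for each component:
  π_1·L_1 = 0.48 × 0.0992518 = 0.0476409
  π_2·L_2 = 0.44 × 0.0501187 = 0.0220522
  π_3·L_3 = 0.08 × 0.0189 = 0.001512
Evidence: 0.0476409 + 0.0220522 + 0.001512 = 0.0712051
P(Condition 3 | the observation) = 0.001512 / 0.0712051 ≈ 0.0212

0.0212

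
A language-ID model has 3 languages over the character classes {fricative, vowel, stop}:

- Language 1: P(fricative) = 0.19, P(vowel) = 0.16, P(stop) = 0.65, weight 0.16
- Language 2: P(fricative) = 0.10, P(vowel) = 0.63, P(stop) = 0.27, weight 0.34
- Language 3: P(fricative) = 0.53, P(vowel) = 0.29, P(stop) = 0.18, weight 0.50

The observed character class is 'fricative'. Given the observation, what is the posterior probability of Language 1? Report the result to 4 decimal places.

Apply Bayes' rule: the posterior for each component is proportional to its prior times its likelihood at x.
Evaluate each component's likelihood at the observed value:
  f_1 = P(fricative | comp) = 0.19
  f_2 = P(fricative | comp) = 0.10
  f_3 = P(fricative | comp) = 0.53
Unnormalised posteriors:
  π_1·f_1 = 0.16 × 0.19 = 0.0304
  π_2·f_2 = 0.34 × 0.1 = 0.034
  π_3·f_3 = 0.50 × 0.53 = 0.265
Normaliser: 0.0304 + 0.034 + 0.265 = 0.3294
Responsibility of Language 1: 0.0304 / 0.3294 ≈ 0.0923

0.0923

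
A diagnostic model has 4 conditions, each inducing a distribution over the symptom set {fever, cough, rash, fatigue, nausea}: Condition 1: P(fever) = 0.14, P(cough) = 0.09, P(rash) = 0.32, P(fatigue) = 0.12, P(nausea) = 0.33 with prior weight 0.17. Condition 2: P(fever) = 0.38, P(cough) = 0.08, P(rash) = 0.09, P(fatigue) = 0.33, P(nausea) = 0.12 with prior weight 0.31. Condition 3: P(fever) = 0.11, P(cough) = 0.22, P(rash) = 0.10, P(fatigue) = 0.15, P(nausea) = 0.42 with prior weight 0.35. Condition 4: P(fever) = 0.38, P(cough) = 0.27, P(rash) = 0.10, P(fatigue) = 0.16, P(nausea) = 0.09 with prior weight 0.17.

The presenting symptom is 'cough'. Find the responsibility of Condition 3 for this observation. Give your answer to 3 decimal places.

0.472

By Bayes' theorem, P(k | x) = π_k f_k(x) / Σ_j π_j f_j(x).
Categorical probabilities:
  p_1 = P(cough | comp) = 0.09
  p_2 = P(cough | comp) = 0.08
  p_3 = P(cough | comp) = 0.22
  p_4 = P(cough | comp) = 0.27
Multiply by the mixture weights:
  π_1·p_1 = 0.17 × 0.09 = 0.0153
  π_2·p_2 = 0.31 × 0.08 = 0.0248
  π_3·p_3 = 0.35 × 0.22 = 0.077
  π_4·p_4 = 0.17 × 0.27 = 0.0459
Sum: 0.0153 + 0.0248 + 0.077 + 0.0459 = 0.163
P(Condition 3 | data) = 0.077 / 0.163 ≈ 0.472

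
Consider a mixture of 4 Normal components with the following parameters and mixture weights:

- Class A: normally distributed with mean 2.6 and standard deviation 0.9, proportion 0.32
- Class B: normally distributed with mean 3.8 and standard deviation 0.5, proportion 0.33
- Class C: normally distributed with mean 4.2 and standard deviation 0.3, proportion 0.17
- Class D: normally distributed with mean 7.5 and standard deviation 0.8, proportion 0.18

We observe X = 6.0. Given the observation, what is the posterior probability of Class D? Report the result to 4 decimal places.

0.9917

Apply Bayes' rule: the posterior for each component is proportional to its prior times its likelihood at x.
Component likelihoods at x = 6.0:
  f_A = 0.000352881
  f_B = 4.98849e-05
  f_C = 2.02529e-08
  f_D = 0.0859828
Multiply by the mixture weights:
  w_A·f_A = 0.32 × 0.000352881 = 0.000112922
  w_B·f_B = 0.33 × 4.98849e-05 = 1.6462e-05
  w_C·f_C = 0.17 × 2.02529e-08 = 3.443e-09
  w_D·f_D = 0.18 × 0.0859828 = 0.0154769
Normaliser: 0.000112922 + 1.6462e-05 + 3.443e-09 + 0.0154769 = 0.0156063
P(Class D | data) ≈ 0.9917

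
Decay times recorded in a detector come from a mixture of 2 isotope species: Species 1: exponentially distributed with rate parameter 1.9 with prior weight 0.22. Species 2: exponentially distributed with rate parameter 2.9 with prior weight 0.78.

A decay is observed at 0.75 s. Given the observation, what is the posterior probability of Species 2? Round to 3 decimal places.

0.719

The responsibility of component k is π_k f_k(x) divided by Σ_j π_j f_j(x).
Evaluate each component's likelihood at the observed value:
  L_1 = 1.9·e^(−1.9·0.75) = 1.9·e^(−1.4250) = 0.456966
  L_2 = 2.9·e^(−2.9·0.75) = 2.9·e^(−2.1750) = 0.329464
Weight by the priors:
  π_1·L_1 = 0.22 × 0.456966 = 0.100533
  π_2·L_2 = 0.78 × 0.329464 = 0.256982
Marginal: 0.100533 + 0.256982 = 0.357514
So the posterior for Species 2 is 0.256982 / 0.357514 ≈ 0.719.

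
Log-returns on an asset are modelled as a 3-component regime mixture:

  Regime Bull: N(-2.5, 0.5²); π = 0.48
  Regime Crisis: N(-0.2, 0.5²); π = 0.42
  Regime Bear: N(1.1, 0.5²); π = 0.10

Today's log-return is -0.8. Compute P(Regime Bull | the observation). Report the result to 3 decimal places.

The responsibility of component k is π_k f_k(x) divided by Σ_j π_j f_j(x).
Normal densities:
  f_Bull = 0.00246444
  f_Crisis = 0.388372
  f_Bear = 0.000583894
Prior × likelihood for each component:
  π_Bull·f_Bull = 0.48 × 0.00246444 = 0.00118293
  π_Crisis·f_Crisis = 0.42 × 0.388372 = 0.163116
  π_Bear·f_Bear = 0.10 × 0.000583894 = 5.83894e-05
Denominator: 0.00118293 + 0.163116 + 5.83894e-05 = 0.164358
P(Regime Bull | the observation) ≈ 0.007

0.007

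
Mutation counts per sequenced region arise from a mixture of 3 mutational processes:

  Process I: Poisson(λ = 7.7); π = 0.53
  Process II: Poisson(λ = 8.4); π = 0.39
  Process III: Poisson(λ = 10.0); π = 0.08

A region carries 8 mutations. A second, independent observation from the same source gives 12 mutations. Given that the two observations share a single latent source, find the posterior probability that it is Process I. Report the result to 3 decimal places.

0.432

Apply Bayes' rule: the posterior for each component is proportional to its prior times its likelihood at x.
Since both observations come from the same component, the likelihood for component k is f_k(x₁)·f_k(x₂).
  f_I = [e^(−7.7)·7.7^8/8! = 0.138783] × [0.0410662] = 0.00569931
  f_II = [e^(−8.4)·8.4^8/8! = 0.138242] × [0.057935] = 0.00800905
  f_III = [e^(−10.0)·10.0^8/8! = 0.112599] × [0.0947803] = 0.0106722
Unnormalised posteriors:
  w_I·f_I = 0.53 × 0.00569931 = 0.00302063
  w_II·f_II = 0.39 × 0.00800905 = 0.00312353
  w_III·f_III = 0.08 × 0.0106722 = 0.000853774
Normaliser: 0.00302063 + 0.00312353 + 0.000853774 = 0.00699794
Responsibility of Process I: 0.00302063 / 0.00699794 ≈ 0.432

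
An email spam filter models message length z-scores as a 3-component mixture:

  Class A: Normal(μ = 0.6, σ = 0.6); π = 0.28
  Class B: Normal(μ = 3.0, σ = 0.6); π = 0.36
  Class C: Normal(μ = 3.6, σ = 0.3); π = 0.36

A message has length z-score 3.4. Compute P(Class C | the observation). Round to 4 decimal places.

0.6667

Apply Bayes' rule: the posterior for each component is proportional to its prior times its likelihood at x.
Normal densities:
  f_A = 1.24101e-05
  f_B = 0.532413
  f_C = 1.06483
Unnormalised posteriors:
  P(Z=A)·f_A = 0.28 × 1.24101e-05 = 3.47482e-06
  P(Z=B)·f_B = 0.36 × 0.532413 = 0.191669
  P(Z=C)·f_C = 0.36 × 1.06483 = 0.383338
Evidence: 3.47482e-06 + 0.191669 + 0.383338 = 0.57501
Responsibility of Class C: 0.383338 / 0.57501 ≈ 0.6667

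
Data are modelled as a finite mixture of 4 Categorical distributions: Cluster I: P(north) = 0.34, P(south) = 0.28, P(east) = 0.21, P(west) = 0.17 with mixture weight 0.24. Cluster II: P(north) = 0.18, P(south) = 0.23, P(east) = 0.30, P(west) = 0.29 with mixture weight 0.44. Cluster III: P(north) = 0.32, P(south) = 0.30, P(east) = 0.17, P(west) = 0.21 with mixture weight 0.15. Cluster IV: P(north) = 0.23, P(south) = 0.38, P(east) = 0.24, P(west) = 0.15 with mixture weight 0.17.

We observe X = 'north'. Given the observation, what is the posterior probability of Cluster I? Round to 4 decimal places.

0.3292

By Bayes' theorem, P(k | x) = w_k f_k(x) / Σ_j w_j f_j(x).
Categorical probabilities:
  L_I = P(north | comp) = 0.34
  L_II = P(north | comp) = 0.18
  L_III = P(north | comp) = 0.32
  L_IV = P(north | comp) = 0.23
Weight by the priors:
  w_I·L_I = 0.24 × 0.34 = 0.0816
  w_II·L_II = 0.44 × 0.18 = 0.0792
  w_III·L_III = 0.15 × 0.32 = 0.048
  w_IV·L_IV = 0.17 × 0.23 = 0.0391
Evidence: 0.0816 + 0.0792 + 0.048 + 0.0391 = 0.2479
P(Cluster I | data) ≈ 0.3292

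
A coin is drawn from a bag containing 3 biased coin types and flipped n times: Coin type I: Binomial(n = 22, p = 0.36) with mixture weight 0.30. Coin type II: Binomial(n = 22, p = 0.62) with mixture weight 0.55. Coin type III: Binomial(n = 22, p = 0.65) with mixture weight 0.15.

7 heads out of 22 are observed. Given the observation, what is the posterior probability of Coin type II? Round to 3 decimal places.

P(component k | x) = π_k·f_k(x) / marginal(x), where marginal(x) = Σ_j π_j·f_j(x).
Evaluate each component's likelihood at the observed value:
  L_I = C(22,7)·0.36^7·0.64^15 = 170544·0.000783642·0.00123794 = 0.165445
  L_II = C(22,7)·0.62^7·0.38^15 = 170544·0.0352161·4.97455e-07 = 0.00298767
  L_III = C(22,7)·0.65^7·0.35^15 = 170544·0.0490223·1.44884e-07 = 0.0012113
Multiply by the mixture weights:
  π_I·L_I = 0.30 × 0.165445 = 0.0496335
  π_II·L_II = 0.55 × 0.00298767 = 0.00164322
  π_III·L_III = 0.15 × 0.0012113 = 0.000181695
Denominator: 0.0496335 + 0.00164322 + 0.000181695 = 0.0514584
So the posterior for Coin type II is 0.00164322 / 0.0514584 ≈ 0.032.

0.032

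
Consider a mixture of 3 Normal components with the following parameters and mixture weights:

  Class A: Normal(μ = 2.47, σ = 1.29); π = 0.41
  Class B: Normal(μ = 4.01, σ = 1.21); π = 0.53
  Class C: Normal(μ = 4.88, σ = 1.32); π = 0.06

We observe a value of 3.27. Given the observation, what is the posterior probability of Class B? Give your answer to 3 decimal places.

0.561

The responsibility of component k is P(Z=k) f_k(x) divided by Σ_j P(Z=j) f_j(x).
Component likelihoods at x = 3.27:
  f_A = (1/(1.29·√(2π)))·exp(−(3.27−2.47)²/(2·1.29²)) = 0.309258·exp(-0.19230) = 0.255157
  f_B = (1/(1.21·√(2π)))·exp(−(3.27−4.01)²/(2·1.21²)) = 0.329704·exp(-0.18701) = 0.273469
  f_C = (1/(1.32·√(2π)))·exp(−(3.27−4.88)²/(2·1.32²)) = 0.302229·exp(-0.74383) = 0.143646
Unnormalised posteriors:
  P(Z=A)·f_A = 0.41 × 0.255157 = 0.104614
  P(Z=B)·f_B = 0.53 × 0.273469 = 0.144938
  P(Z=C)·f_C = 0.06 × 0.143646 = 0.00861878
Denominator: 0.104614 + 0.144938 + 0.00861878 = 0.258172
P(Class B | x) ≈ 0.561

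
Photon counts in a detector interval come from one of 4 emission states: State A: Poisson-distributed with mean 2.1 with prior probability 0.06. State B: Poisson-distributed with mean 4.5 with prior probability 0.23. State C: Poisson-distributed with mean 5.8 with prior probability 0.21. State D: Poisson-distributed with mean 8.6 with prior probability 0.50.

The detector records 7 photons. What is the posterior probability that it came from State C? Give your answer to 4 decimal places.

Apply Bayes' rule: the posterior for each component is proportional to its prior times its likelihood at x.
Evaluate each component's likelihood at the observed value:
  f_A = 0.00437609
  f_B = 0.0823629
  f_C = 0.132635
  f_D = 0.127094
Prior × likelihood for each component:
  P(Z=A)·f_A = 0.06 × 0.00437609 = 0.000262565
  P(Z=B)·f_B = 0.23 × 0.0823629 = 0.0189435
  P(Z=C)·f_C = 0.21 × 0.132635 = 0.0278533
  P(Z=D)·f_D = 0.50 × 0.127094 = 0.0635472
Normaliser: 0.000262565 + 0.0189435 + 0.0278533 + 0.0635472 = 0.110606
Responsibility of State C: 0.0278533 / 0.110606 ≈ 0.2518

0.2518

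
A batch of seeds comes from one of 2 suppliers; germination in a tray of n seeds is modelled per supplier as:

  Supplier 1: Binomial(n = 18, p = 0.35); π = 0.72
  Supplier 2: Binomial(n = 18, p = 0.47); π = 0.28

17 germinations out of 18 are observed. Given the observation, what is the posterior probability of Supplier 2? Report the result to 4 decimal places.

0.9794

Apply Bayes' rule: the posterior for each component is proportional to its prior times its likelihood at x.
Binomial probabilities:
  f_1 = 2.07655e-07
  f_2 = 2.54221e-05
Prior × likelihood for each component:
  π_1·f_1 = 0.72 × 2.07655e-07 = 1.49512e-07
  π_2·f_2 = 0.28 × 2.54221e-05 = 7.1182e-06
Denominator: 1.49512e-07 + 7.1182e-06 = 7.26771e-06
P(Supplier 2 | 17 germinations out of 18) ≈ 0.9794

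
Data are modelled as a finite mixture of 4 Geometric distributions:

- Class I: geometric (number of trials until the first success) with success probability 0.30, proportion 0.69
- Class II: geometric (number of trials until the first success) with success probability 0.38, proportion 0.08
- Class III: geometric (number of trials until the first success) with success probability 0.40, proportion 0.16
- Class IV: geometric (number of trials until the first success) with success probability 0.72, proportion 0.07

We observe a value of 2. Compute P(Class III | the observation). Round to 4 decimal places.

Posterior ∝ prior × likelihood, so P(k | x) ∝ P(Z=k) f_k(x); normalise over all components.
Component likelihoods at x = 2:
  L_I = 0.30·(1−0.30)^1 = 0.30·0.7 = 0.21
  L_II = 0.38·(1−0.38)^1 = 0.38·0.62 = 0.2356
  L_III = 0.40·(1−0.40)^1 = 0.40·0.6 = 0.24
  L_IV = 0.72·(1−0.72)^1 = 0.72·0.28 = 0.2016
Weight by the priors:
  P(Z=I)·L_I = 0.69 × 0.21 = 0.1449
  P(Z=II)·L_II = 0.08 × 0.2356 = 0.018848
  P(Z=III)·L_III = 0.16 × 0.24 = 0.0384
  P(Z=IV)·L_IV = 0.07 × 0.2016 = 0.014112
Denominator: 0.1449 + 0.018848 + 0.0384 + 0.014112 = 0.21626
P(Class III | 2) ≈ 0.1776

0.1776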